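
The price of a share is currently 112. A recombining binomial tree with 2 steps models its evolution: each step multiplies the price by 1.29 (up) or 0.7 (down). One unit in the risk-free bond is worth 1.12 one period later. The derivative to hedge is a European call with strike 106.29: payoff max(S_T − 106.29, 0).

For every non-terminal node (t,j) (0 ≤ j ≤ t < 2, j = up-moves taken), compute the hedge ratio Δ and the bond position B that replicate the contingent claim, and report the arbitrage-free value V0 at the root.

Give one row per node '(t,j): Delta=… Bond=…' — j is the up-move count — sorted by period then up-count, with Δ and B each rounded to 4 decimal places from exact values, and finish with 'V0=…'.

Under the risk-neutral measure, an up-move has probability p* = (R−d)/(u−d) = 0.7119 and values discount at R = 1.12.
Terminal payoffs: V(2,0)=0.0000, V(2,1)=0.0000, V(2,2)=80.0892
(1,0): S=78.4000. Δ = (V_up−V_dn)/(S_up−S_dn) = (0.0000−0.0000)/(101.1360−54.8800) = 0.0000. V = [p*·0.0000 + (1−p*)·0.0000]/1.12 = 0.0000. B = V − Δ·S = 0.0000.
(1,1): S=144.4800. Δ = (V_up−V_dn)/(S_up−S_dn) = (80.0892−0.0000)/(186.3792−101.1360) = 0.9395. V = [p*·80.0892 + (1−p*)·0.0000]/1.12 = 50.9042. B = V − Δ·S = -84.8403.
(0,0): S=112.0000. Δ = (V_up−V_dn)/(S_up−S_dn) = (50.9042−0.0000)/(144.4800−78.4000) = 0.7703. V = [p*·50.9042 + (1−p*)·0.0000]/1.12 = 32.3543. B = V − Δ·S = -53.9239.
Self-financing check: at every node Δ·S+B equals the discounted successor values.

(0,0): Delta=0.7703 Bond=-53.9239
(1,0): Delta=0.0000 Bond=0.0000
(1,1): Delta=0.9395 Bond=-84.8403
V0=32.3543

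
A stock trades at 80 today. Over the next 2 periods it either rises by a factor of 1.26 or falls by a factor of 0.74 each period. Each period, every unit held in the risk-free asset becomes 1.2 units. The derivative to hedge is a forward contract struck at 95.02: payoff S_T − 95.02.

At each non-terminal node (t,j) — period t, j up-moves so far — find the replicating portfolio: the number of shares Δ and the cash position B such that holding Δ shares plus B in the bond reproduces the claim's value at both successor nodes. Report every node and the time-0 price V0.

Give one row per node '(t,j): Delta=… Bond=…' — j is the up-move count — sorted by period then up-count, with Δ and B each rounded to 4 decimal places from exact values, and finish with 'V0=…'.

No-arbitrage ⇒ martingale measure with p* = (R−d)/(u−d) = 0.8846.
Terminal values V(2,·): V(2,0)=-51.2120, V(2,1)=-20.4280, V(2,2)=31.9880
Node (1,0) S=59.2000: V=(p*·-20.4280+(1−p*)·-51.2120)/1.2=-19.9833; Δ=(-20.4280−-51.2120)/(74.5920−43.8080)=1.0000; B=V−Δ·S=-79.1833
Node (1,1) S=100.8000: V=(p*·31.9880+(1−p*)·-20.4280)/1.2=21.6167; Δ=(31.9880−-20.4280)/(127.0080−74.5920)=1.0000; B=V−Δ·S=-79.1833
Node (0,0) S=80.0000: V=(p*·21.6167+(1−p*)·-19.9833)/1.2=14.0139; Δ=(21.6167−-19.9833)/(100.8000−59.2000)=1.0000; B=V−Δ·S=-65.9861
The time-0 hedge costs 14.0139, which is the no-arbitrage price.

(0,0): Delta=1.0000 Bond=-65.9861
(1,0): Delta=1.0000 Bond=-79.1833
(1,1): Delta=1.0000 Bond=-79.1833
V0=14.0139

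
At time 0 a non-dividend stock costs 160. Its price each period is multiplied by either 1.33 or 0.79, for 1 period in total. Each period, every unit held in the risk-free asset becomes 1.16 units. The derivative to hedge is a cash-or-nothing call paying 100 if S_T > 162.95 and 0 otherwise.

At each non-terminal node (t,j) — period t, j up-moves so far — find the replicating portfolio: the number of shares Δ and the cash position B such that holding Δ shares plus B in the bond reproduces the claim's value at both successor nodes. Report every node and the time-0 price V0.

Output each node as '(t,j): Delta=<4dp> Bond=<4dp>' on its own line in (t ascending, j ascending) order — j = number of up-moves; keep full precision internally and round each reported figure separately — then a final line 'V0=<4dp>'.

(0,0): Delta=1.1574 Bond=-126.1175
V0=59.0677

Risk-neutral probability p* = (R−d)/(u−d) = (1.16−0.79)/(1.33−0.79) = 0.6852.
Payoff layer (t=1): V(1,0)=0.0000, V(1,1)=100.0000
  t=0,j=0: stock 160.0000 → up 212.8000 (V=100.0000), down 126.4000 (V=0.0000). Price 59.0677; hedge Δ=1.1574, bond B=-126.1175.
Each (Δ,B) replicates both successor values, so the strategy is self-financing and V0 is arbitrage-free.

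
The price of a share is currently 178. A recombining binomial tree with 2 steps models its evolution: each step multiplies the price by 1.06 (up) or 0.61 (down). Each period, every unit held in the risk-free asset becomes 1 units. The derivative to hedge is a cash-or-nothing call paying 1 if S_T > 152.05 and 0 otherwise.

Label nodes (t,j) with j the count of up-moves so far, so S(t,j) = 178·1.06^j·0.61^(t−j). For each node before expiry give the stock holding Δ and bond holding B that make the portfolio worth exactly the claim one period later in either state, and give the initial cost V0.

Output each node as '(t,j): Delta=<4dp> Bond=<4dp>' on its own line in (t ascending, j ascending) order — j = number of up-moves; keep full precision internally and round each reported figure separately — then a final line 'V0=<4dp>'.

Under the risk-neutral measure, an up-move has probability p* = (R−d)/(u−d) = 0.8667 and values discount at R = 1.
At expiry t=2: V(2,0)=0.0000, V(2,1)=0.0000, V(2,2)=1.0000
Node (1,0) S=108.5800: V=(p*·0.0000+(1−p*)·0.0000)/1=0.0000; Δ=(0.0000−0.0000)/(115.0948−66.2338)=0.0000; B=V−Δ·S=0.0000
Node (1,1) S=188.6800: V=(p*·1.0000+(1−p*)·0.0000)/1=0.8667; Δ=(1.0000−0.0000)/(200.0008−115.0948)=0.0118; B=V−Δ·S=-1.3556
Node (0,0) S=178.0000: V=(p*·0.8667+(1−p*)·0.0000)/1=0.7511; Δ=(0.8667−0.0000)/(188.6800−108.5800)=0.0108; B=V−Δ·S=-1.1748
The time-0 hedge costs 0.7511, which is the no-arbitrage price.

(0,0): Delta=0.0108 Bond=-1.1748
(1,0): Delta=0.0000 Bond=0.0000
(1,1): Delta=0.0118 Bond=-1.3556
V0=0.7511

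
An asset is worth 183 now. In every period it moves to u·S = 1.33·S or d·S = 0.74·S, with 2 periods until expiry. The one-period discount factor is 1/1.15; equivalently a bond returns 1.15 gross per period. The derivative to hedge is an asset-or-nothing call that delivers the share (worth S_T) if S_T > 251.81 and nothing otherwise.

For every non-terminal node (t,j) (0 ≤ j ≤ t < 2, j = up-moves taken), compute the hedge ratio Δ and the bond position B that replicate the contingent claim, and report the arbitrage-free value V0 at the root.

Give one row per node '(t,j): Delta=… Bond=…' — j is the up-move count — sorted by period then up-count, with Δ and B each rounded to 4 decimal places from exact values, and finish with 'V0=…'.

(0,0): Delta=1.8117 Bond=-213.3390
(1,0): Delta=0.0000 Bond=0.0000
(1,1): Delta=2.2542 Bond=-353.0500
V0=118.2013

No-arbitrage ⇒ martingale measure with p* = (R−d)/(u−d) = 0.6949.
Terminal values V(2,·): V(2,0)=0.0000, V(2,1)=0.0000, V(2,2)=323.7087
(1,0): S=135.4200. Δ = (V_up−V_dn)/(S_up−S_dn) = (0.0000−0.0000)/(180.1086−100.2108) = 0.0000. V = [p*·0.0000 + (1−p*)·0.0000]/1.15 = 0.0000. B = V − Δ·S = 0.0000.
(1,1): S=243.3900. Δ = (V_up−V_dn)/(S_up−S_dn) = (323.7087−0.0000)/(323.7087−180.1086) = 2.2542. V = [p*·323.7087 + (1−p*)·0.0000]/1.15 = 195.6088. B = V − Δ·S = -353.0500.
(0,0): S=183.0000. Δ = (V_up−V_dn)/(S_up−S_dn) = (195.6088−0.0000)/(243.3900−135.4200) = 1.8117. V = [p*·195.6088 + (1−p*)·0.0000]/1.15 = 118.2013. B = V − Δ·S = -213.3390.
The time-0 hedge costs 118.2013, which is the no-arbitrage price.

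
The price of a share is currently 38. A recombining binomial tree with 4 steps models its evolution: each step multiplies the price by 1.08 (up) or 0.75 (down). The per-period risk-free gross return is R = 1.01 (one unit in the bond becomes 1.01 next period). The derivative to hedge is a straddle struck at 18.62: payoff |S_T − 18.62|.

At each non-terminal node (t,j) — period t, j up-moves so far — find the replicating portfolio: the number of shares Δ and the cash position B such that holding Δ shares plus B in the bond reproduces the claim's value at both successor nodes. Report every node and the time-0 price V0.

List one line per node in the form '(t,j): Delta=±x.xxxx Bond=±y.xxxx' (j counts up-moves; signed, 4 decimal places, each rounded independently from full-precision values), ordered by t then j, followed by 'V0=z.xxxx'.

(0,0): Delta=0.9707 Bond=-16.6781
(1,0): Delta=0.8594 Bond=-13.6722
(1,1): Delta=0.9915 Bond=-17.6990
(2,0): Delta=0.3961 Bond=-3.9057
(2,1): Delta=0.9460 Bond=-16.4752
(2,2): Delta=1.0000 Bond=-18.2531
(3,0): Delta=-1.0000 Bond=18.4356
(3,1): Delta=0.6571 Bond=-9.9703
(3,2): Delta=1.0000 Bond=-18.4356
(3,3): Delta=1.0000 Bond=-18.4356
V0=20.2077

No-arbitrage ⇒ martingale measure with p* = (R−d)/(u−d) = 0.7879.
Terminal values V(4,·): V(4,0)=6.5966, V(4,1)=1.3062, V(4,2)=6.3118, V(4,3)=17.2818, V(4,4)=33.0786
  t=3,j=0: stock 16.0312 → up 17.3138 (V=1.3062), down 12.0234 (V=6.5966). Price 2.4044; hedge Δ=-1.0000, bond B=18.4356.
  t=3,j=1: stock 23.0850 → up 24.9318 (V=6.3118), down 17.3138 (V=1.3062). Price 5.1980; hedge Δ=0.6571, bond B=-9.9703.
  t=3,j=2: stock 33.2424 → up 35.9018 (V=17.2818), down 24.9318 (V=6.3118). Price 14.8068; hedge Δ=1.0000, bond B=-18.4356.
  t=3,j=3: stock 47.8691 → up 51.6986 (V=33.0786), down 35.9018 (V=17.2818). Price 29.4334; hedge Δ=1.0000, bond B=-18.4356.
  t=2,j=0: stock 21.3750 → up 23.0850 (V=5.1980), down 16.0312 (V=2.4044). Price 4.5598; hedge Δ=0.3961, bond B=-3.9057.
  t=2,j=1: stock 30.7800 → up 33.2424 (V=14.8068), down 23.0850 (V=5.1980). Price 12.6421; hedge Δ=0.9460, bond B=-16.4752.
  t=2,j=2: stock 44.3232 → up 47.8691 (V=29.4334), down 33.2424 (V=14.8068). Price 26.0701; hedge Δ=1.0000, bond B=-18.2531.
  t=1,j=0: stock 28.5000 → up 30.7800 (V=12.6421), down 21.3750 (V=4.5598). Price 10.8195; hedge Δ=0.8594, bond B=-13.6722.
  t=1,j=1: stock 41.0400 → up 44.3232 (V=26.0701), down 30.7800 (V=12.6421). Price 22.9918; hedge Δ=0.9915, bond B=-17.6990.
  t=0,j=0: stock 38.0000 → up 41.0400 (V=22.9918), down 28.5000 (V=10.8195). Price 20.2077; hedge Δ=0.9707, bond B=-16.6781.
Root portfolio cost Δ·38+B reproduces V0=20.2077.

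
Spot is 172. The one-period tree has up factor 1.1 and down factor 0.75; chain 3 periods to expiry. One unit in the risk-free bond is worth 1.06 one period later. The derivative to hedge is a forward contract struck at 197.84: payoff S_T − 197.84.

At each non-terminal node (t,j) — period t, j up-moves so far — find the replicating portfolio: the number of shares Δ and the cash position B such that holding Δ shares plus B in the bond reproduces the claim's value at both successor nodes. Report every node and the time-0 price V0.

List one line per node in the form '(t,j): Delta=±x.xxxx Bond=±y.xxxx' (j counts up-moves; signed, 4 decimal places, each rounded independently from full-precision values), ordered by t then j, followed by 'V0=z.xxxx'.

Under the risk-neutral measure, an up-move has probability p* = (R−d)/(u−d) = 0.8857 and values discount at R = 1.06.
Payoff layer (t=3): V(3,0)=-125.2775, V(3,1)=-91.4150, V(3,2)=-41.7500, V(3,3)=31.0920
(2,0): S=96.7500. Δ = (V_up−V_dn)/(S_up−S_dn) = (-91.4150−-125.2775)/(106.4250−72.5625) = 1.0000. V = [p*·-91.4150 + (1−p*)·-125.2775]/1.06 = -89.8915. B = V − Δ·S = -186.6415.
(2,1): S=141.9000. Δ = (V_up−V_dn)/(S_up−S_dn) = (-41.7500−-91.4150)/(156.0900−106.4250) = 1.0000. V = [p*·-41.7500 + (1−p*)·-91.4150]/1.06 = -44.7415. B = V − Δ·S = -186.6415.
(2,2): S=208.1200. Δ = (V_up−V_dn)/(S_up−S_dn) = (31.0920−-41.7500)/(228.9320−156.0900) = 1.0000. V = [p*·31.0920 + (1−p*)·-41.7500]/1.06 = 21.4785. B = V − Δ·S = -186.6415.
(1,0): S=129.0000. Δ = (V_up−V_dn)/(S_up−S_dn) = (-44.7415−-89.8915)/(141.9000−96.7500) = 1.0000. V = [p*·-44.7415 + (1−p*)·-89.8915]/1.06 = -47.0769. B = V − Δ·S = -176.0769.
(1,1): S=189.2000. Δ = (V_up−V_dn)/(S_up−S_dn) = (21.4785−-44.7415)/(208.1200−141.9000) = 1.0000. V = [p*·21.4785 + (1−p*)·-44.7415]/1.06 = 13.1231. B = V − Δ·S = -176.0769.
(0,0): S=172.0000. Δ = (V_up−V_dn)/(S_up−S_dn) = (13.1231−-47.0769)/(189.2000−129.0000) = 1.0000. V = [p*·13.1231 + (1−p*)·-47.0769]/1.06 = 5.8897. B = V − Δ·S = -166.1103.
Self-financing check: at every node Δ·S+B equals the discounted successor values.

(0,0): Delta=1.0000 Bond=-166.1103
(1,0): Delta=1.0000 Bond=-176.0769
(1,1): Delta=1.0000 Bond=-176.0769
(2,0): Delta=1.0000 Bond=-186.6415
(2,1): Delta=1.0000 Bond=-186.6415
(2,2): Delta=1.0000 Bond=-186.6415
V0=5.8897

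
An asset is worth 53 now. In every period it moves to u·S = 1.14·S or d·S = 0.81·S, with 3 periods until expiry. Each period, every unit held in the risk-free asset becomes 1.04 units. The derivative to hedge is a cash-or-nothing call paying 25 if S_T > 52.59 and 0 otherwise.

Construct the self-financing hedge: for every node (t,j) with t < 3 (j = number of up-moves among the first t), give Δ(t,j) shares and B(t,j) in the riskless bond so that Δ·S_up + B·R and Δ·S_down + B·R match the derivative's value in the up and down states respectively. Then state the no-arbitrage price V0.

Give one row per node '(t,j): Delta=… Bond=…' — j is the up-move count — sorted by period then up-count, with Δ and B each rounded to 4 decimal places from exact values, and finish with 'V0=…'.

(0,0): Delta=0.5582 Bond=-12.2470
(1,0): Delta=1.1826 Bond=-39.5420
(1,1): Delta=0.3653 Bond=-1.0825
(2,0): Delta=0.0000 Bond=0.0000
(2,1): Delta=1.5480 Bond=-59.0035
(2,2): Delta=0.0000 Bond=24.0385
V0=17.3392

No-arbitrage ⇒ martingale measure with p* = (R−d)/(u−d) = 0.6970.
Payoff layer (t=3): V(3,0)=0.0000, V(3,1)=0.0000, V(3,2)=25.0000, V(3,3)=25.0000
Node (2,0) S=34.7733: V=(p*·0.0000+(1−p*)·0.0000)/1.04=0.0000; Δ=(0.0000−0.0000)/(39.6416−28.1664)=0.0000; B=V−Δ·S=0.0000
Node (2,1) S=48.9402: V=(p*·25.0000+(1−p*)·0.0000)/1.04=16.7541; Δ=(25.0000−0.0000)/(55.7918−39.6416)=1.5480; B=V−Δ·S=-59.0035
Node (2,2) S=68.8788: V=(p*·25.0000+(1−p*)·25.0000)/1.04=24.0385; Δ=(25.0000−25.0000)/(78.5218−55.7918)=0.0000; B=V−Δ·S=24.0385
Node (1,0) S=42.9300: V=(p*·16.7541+(1−p*)·0.0000)/1.04=11.2280; Δ=(16.7541−0.0000)/(48.9402−34.7733)=1.1826; B=V−Δ·S=-39.5420
Node (1,1) S=60.4200: V=(p*·24.0385+(1−p*)·16.7541)/1.04=20.9914; Δ=(24.0385−16.7541)/(68.8788−48.9402)=0.3653; B=V−Δ·S=-1.0825
Node (0,0) S=53.0000: V=(p*·20.9914+(1−p*)·11.2280)/1.04=17.3392; Δ=(20.9914−11.2280)/(60.4200−42.9300)=0.5582; B=V−Δ·S=-12.2470
Self-financing check: at every node Δ·S+B equals the discounted successor values.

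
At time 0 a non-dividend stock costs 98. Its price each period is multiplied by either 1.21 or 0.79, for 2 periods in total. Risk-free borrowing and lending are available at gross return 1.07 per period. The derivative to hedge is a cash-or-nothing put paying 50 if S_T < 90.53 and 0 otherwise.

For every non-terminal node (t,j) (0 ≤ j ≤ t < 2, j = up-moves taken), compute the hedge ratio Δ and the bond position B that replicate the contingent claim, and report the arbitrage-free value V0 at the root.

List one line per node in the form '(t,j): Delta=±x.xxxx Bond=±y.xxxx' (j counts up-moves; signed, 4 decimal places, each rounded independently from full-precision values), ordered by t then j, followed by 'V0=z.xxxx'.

(0,0): Delta=-0.3784 Bond=41.9389
(1,0): Delta=-1.5377 Bond=134.6239
(1,1): Delta=0.0000 Bond=0.0000
V0=4.8524

No-arbitrage ⇒ martingale measure with p* = (R−d)/(u−d) = 0.6667.
At expiry t=2: V(2,0)=50.0000, V(2,1)=0.0000, V(2,2)=0.0000
(1,0): S=77.4200. Δ = (V_up−V_dn)/(S_up−S_dn) = (0.0000−50.0000)/(93.6782−61.1618) = -1.5377. V = [p*·0.0000 + (1−p*)·50.0000]/1.07 = 15.5763. B = V − Δ·S = 134.6239.
(1,1): S=118.5800. Δ = (V_up−V_dn)/(S_up−S_dn) = (0.0000−0.0000)/(143.4818−93.6782) = 0.0000. V = [p*·0.0000 + (1−p*)·0.0000]/1.07 = 0.0000. B = V − Δ·S = 0.0000.
(0,0): S=98.0000. Δ = (V_up−V_dn)/(S_up−S_dn) = (0.0000−15.5763)/(118.5800−77.4200) = -0.3784. V = [p*·0.0000 + (1−p*)·15.5763]/1.07 = 4.8524. B = V − Δ·S = 41.9389.
The time-0 hedge costs 4.8524, which is the no-arbitrage price.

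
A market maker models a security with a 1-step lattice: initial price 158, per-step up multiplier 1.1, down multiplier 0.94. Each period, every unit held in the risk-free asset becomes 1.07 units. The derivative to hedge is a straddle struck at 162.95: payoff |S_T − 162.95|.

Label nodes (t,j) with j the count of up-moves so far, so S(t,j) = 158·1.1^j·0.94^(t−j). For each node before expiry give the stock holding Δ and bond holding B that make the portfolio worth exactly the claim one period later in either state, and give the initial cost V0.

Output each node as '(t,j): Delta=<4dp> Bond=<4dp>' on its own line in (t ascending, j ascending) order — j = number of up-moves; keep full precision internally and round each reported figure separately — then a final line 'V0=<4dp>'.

(0,0): Delta=-0.1416 Bond=33.1425
V0=10.7675

Under the risk-neutral measure, an up-move has probability p* = (R−d)/(u−d) = 0.8125 and values discount at R = 1.07.
Terminal payoffs: V(1,0)=14.4300, V(1,1)=10.8500
  t=0,j=0: stock 158.0000 → up 173.8000 (V=10.8500), down 148.5200 (V=14.4300). Price 10.7675; hedge Δ=-0.1416, bond B=33.1425.
Self-financing check: at every node Δ·S+B equals the discounted successor values.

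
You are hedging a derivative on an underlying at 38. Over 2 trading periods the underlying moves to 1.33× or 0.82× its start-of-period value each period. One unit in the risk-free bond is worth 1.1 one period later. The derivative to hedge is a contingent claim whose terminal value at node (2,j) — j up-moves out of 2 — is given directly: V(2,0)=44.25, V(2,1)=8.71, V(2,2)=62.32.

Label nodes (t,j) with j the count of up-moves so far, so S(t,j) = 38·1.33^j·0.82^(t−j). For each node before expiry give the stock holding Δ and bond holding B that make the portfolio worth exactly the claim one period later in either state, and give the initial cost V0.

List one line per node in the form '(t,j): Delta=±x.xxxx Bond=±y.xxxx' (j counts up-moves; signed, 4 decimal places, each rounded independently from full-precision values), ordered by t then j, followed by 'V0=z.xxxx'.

Since d<R<u, set p* = (R−d)/(u−d) = 0.5490; price each node as the discounted p*-expectation of its children.
Payoff layer (t=2): V(2,0)=44.2500, V(2,1)=8.7100, V(2,2)=62.3200
  t=1,j=0: stock 31.1600 → up 41.4428 (V=8.7100), down 25.5512 (V=44.2500). Price 22.4889; hedge Δ=-2.2364, bond B=92.1752.
  t=1,j=1: stock 50.5400 → up 67.2182 (V=62.3200), down 41.4428 (V=8.7100). Price 34.6754; hedge Δ=2.0799, bond B=-70.4422.
  t=0,j=0: stock 38.0000 → up 50.5400 (V=34.6754), down 31.1600 (V=22.4889). Price 26.5269; hedge Δ=0.6288, bond B=2.6319.
Root portfolio cost Δ·38+B reproduces V0=26.5269.

(0,0): Delta=0.6288 Bond=2.6319
(1,0): Delta=-2.2364 Bond=92.1752
(1,1): Delta=2.0799 Bond=-70.4422
V0=26.5269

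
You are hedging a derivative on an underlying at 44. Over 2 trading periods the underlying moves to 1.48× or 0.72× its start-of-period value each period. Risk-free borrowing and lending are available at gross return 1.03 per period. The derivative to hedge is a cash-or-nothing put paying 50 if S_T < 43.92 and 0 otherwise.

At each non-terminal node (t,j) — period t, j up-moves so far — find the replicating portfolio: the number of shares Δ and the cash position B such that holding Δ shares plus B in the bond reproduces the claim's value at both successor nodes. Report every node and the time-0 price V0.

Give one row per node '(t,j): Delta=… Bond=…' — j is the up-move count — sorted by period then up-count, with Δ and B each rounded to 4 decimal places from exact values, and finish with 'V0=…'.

(0,0): Delta=-0.8595 Bond=54.3429
(1,0): Delta=-2.0767 Bond=94.5324
(1,1): Delta=0.0000 Bond=0.0000
V0=16.5232

Since d<R<u, set p* = (R−d)/(u−d) = 0.4079; price each node as the discounted p*-expectation of its children.
Terminal values V(2,·): V(2,0)=50.0000, V(2,1)=0.0000, V(2,2)=0.0000
Node (1,0) S=31.6800: V=(p*·0.0000+(1−p*)·50.0000)/1.03=28.7430; Δ=(0.0000−50.0000)/(46.8864−22.8096)=-2.0767; B=V−Δ·S=94.5324
Node (1,1) S=65.1200: V=(p*·0.0000+(1−p*)·0.0000)/1.03=0.0000; Δ=(0.0000−0.0000)/(96.3776−46.8864)=0.0000; B=V−Δ·S=0.0000
Node (0,0) S=44.0000: V=(p*·0.0000+(1−p*)·28.7430)/1.03=16.5232; Δ=(0.0000−28.7430)/(65.1200−31.6800)=-0.8595; B=V−Δ·S=54.3429
The time-0 hedge costs 16.5232, which is the no-arbitrage price.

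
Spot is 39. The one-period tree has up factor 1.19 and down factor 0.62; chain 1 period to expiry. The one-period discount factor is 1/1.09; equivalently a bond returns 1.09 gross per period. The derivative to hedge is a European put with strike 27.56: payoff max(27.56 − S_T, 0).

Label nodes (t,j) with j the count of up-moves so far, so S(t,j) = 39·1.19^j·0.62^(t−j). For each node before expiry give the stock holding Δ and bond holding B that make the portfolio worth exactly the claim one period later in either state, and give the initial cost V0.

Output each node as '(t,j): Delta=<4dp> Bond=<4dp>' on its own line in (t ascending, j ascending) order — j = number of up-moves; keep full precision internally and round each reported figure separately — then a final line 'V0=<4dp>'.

(0,0): Delta=-0.1520 Bond=6.4738
V0=0.5440

No-arbitrage ⇒ martingale measure with p* = (R−d)/(u−d) = 0.8246.
Terminal values V(1,·): V(1,0)=3.3800, V(1,1)=0.0000
Node (0,0) S=39.0000: V=(p*·0.0000+(1−p*)·3.3800)/1.09=0.5440; Δ=(0.0000−3.3800)/(46.4100−24.1800)=-0.1520; B=V−Δ·S=6.4738
Check: Δ(0,0)·S0 + B(0,0) = 0.5440 = V0.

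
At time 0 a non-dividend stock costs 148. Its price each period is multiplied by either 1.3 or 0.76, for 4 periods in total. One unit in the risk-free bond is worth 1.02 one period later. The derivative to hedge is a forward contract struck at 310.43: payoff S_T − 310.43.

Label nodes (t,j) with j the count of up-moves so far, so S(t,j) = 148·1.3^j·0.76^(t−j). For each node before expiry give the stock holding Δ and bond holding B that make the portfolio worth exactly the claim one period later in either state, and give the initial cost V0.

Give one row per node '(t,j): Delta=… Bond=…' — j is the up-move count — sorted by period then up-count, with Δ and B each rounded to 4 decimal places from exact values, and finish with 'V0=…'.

(0,0): Delta=1.0000 Bond=-286.7893
(1,0): Delta=1.0000 Bond=-292.5251
(1,1): Delta=1.0000 Bond=-292.5251
(2,0): Delta=1.0000 Bond=-298.3756
(2,1): Delta=1.0000 Bond=-298.3756
(2,2): Delta=1.0000 Bond=-298.3756
(3,0): Delta=1.0000 Bond=-304.3431
(3,1): Delta=1.0000 Bond=-304.3431
(3,2): Delta=1.0000 Bond=-304.3431
(3,3): Delta=1.0000 Bond=-304.3431
V0=-138.7893

Risk-neutral probability p* = (R−d)/(u−d) = (1.02−0.76)/(1.3−0.76) = 0.4815.
Payoff layer (t=4): V(4,0)=-261.0540, V(4,1)=-225.9710, V(4,2)=-165.9607, V(4,3)=-63.3114, V(4,4)=112.2728
  t=3,j=0: stock 64.9684 → up 84.4590 (V=-225.9710), down 49.3760 (V=-261.0540). Price -239.3747; hedge Δ=1.0000, bond B=-304.3431.
  t=3,j=1: stock 111.1302 → up 144.4693 (V=-165.9607), down 84.4590 (V=-225.9710). Price -193.2129; hedge Δ=1.0000, bond B=-304.3431.
  t=3,j=2: stock 190.0912 → up 247.1186 (V=-63.3114), down 144.4693 (V=-165.9607). Price -114.2519; hedge Δ=1.0000, bond B=-304.3431.
  t=3,j=3: stock 325.1560 → up 422.7028 (V=112.2728), down 247.1186 (V=-63.3114). Price 20.8129; hedge Δ=1.0000, bond B=-304.3431.
  t=2,j=0: stock 85.4848 → up 111.1302 (V=-193.2129), down 64.9684 (V=-239.3747). Price -212.8908; hedge Δ=1.0000, bond B=-298.3756.
  t=2,j=1: stock 146.2240 → up 190.0912 (V=-114.2519), down 111.1302 (V=-193.2129). Price -152.1516; hedge Δ=1.0000, bond B=-298.3756.
  t=2,j=2: stock 250.1200 → up 325.1560 (V=20.8129), down 190.0912 (V=-114.2519). Price -48.2556; hedge Δ=1.0000, bond B=-298.3756.
  t=1,j=0: stock 112.4800 → up 146.2240 (V=-152.1516), down 85.4848 (V=-212.8908). Price -180.0451; hedge Δ=1.0000, bond B=-292.5251.
  t=1,j=1: stock 192.4000 → up 250.1200 (V=-48.2556), down 146.2240 (V=-152.1516). Price -100.1251; hedge Δ=1.0000, bond B=-292.5251.
  t=0,j=0: stock 148.0000 → up 192.4000 (V=-100.1251), down 112.4800 (V=-180.0451). Price -138.7893; hedge Δ=1.0000, bond B=-286.7893.
Check: Δ(0,0)·S0 + B(0,0) = -138.7893 = V0.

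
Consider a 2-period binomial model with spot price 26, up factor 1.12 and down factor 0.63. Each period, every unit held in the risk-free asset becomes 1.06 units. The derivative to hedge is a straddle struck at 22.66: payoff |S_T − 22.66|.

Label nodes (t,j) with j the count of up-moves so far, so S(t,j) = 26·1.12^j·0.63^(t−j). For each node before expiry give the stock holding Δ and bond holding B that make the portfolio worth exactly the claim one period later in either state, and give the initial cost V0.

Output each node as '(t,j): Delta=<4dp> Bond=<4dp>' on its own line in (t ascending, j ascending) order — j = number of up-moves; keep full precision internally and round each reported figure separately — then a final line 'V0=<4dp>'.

(0,0): Delta=0.2937 Bond=0.1756
(1,0): Delta=-1.0000 Bond=21.3774
(1,1): Delta=0.3953 Bond=-2.7708
V0=7.8125

Under the risk-neutral measure, an up-move has probability p* = (R−d)/(u−d) = 0.8776 and values discount at R = 1.06.
Payoff layer (t=2): V(2,0)=12.3406, V(2,1)=4.3144, V(2,2)=9.9544
Node (1,0) S=16.3800: V=(p*·4.3144+(1−p*)·12.3406)/1.06=4.9974; Δ=(4.3144−12.3406)/(18.3456−10.3194)=-1.0000; B=V−Δ·S=21.3774
Node (1,1) S=29.1200: V=(p*·9.9544+(1−p*)·4.3144)/1.06=8.7394; Δ=(9.9544−4.3144)/(32.6144−18.3456)=0.3953; B=V−Δ·S=-2.7708
Node (0,0) S=26.0000: V=(p*·8.7394+(1−p*)·4.9974)/1.06=7.8125; Δ=(8.7394−4.9974)/(29.1200−16.3800)=0.2937; B=V−Δ·S=0.1756
Self-financing check: at every node Δ·S+B equals the discounted successor values.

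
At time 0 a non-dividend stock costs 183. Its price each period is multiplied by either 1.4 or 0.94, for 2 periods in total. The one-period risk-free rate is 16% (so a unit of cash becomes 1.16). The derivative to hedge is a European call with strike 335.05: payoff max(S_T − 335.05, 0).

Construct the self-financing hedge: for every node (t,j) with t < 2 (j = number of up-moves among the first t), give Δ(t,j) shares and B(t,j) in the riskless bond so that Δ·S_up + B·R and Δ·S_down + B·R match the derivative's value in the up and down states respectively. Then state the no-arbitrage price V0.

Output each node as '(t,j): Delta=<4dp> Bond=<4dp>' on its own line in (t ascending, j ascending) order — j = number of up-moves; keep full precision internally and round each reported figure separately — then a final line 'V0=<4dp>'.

Since d<R<u, set p* = (R−d)/(u−d) = 0.4783; price each node as the discounted p*-expectation of its children.
Payoff layer (t=2): V(2,0)=0.0000, V(2,1)=0.0000, V(2,2)=23.6300
  t=1,j=0: stock 172.0200 → up 240.8280 (V=0.0000), down 161.6988 (V=0.0000). Price 0.0000; hedge Δ=0.0000, bond B=0.0000.
  t=1,j=1: stock 256.2000 → up 358.6800 (V=23.6300), down 240.8280 (V=0.0000). Price 9.7425; hedge Δ=0.2005, bond B=-41.6271.
  t=0,j=0: stock 183.0000 → up 256.2000 (V=9.7425), down 172.0200 (V=0.0000). Price 4.0168; hedge Δ=0.1157, bond B=-17.1626.
Check: Δ(0,0)·S0 + B(0,0) = 4.0168 = V0.

(0,0): Delta=0.1157 Bond=-17.1626
(1,0): Delta=0.0000 Bond=0.0000
(1,1): Delta=0.2005 Bond=-41.6271
V0=4.0168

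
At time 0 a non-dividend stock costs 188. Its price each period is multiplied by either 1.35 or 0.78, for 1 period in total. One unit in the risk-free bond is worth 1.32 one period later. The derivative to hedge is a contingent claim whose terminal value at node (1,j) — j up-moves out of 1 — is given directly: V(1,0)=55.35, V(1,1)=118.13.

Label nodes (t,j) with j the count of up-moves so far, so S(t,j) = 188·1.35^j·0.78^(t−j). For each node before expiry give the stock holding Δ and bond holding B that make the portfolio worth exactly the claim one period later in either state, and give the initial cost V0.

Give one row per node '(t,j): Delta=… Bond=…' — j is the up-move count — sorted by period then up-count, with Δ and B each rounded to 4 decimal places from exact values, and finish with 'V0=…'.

Under the risk-neutral measure, an up-move has probability p* = (R−d)/(u−d) = 0.9474 and values discount at R = 1.32.
Terminal payoffs: V(1,0)=55.3500, V(1,1)=118.1300
(0,0): S=188.0000. Δ = (V_up−V_dn)/(S_up−S_dn) = (118.1300−55.3500)/(253.8000−146.6400) = 0.5859. V = [p*·118.1300 + (1−p*)·55.3500]/1.32 = 86.9892. B = V − Δ·S = -23.1511.
Each (Δ,B) replicates both successor values, so the strategy is self-financing and V0 is arbitrage-free.

(0,0): Delta=0.5859 Bond=-23.1511
V0=86.9892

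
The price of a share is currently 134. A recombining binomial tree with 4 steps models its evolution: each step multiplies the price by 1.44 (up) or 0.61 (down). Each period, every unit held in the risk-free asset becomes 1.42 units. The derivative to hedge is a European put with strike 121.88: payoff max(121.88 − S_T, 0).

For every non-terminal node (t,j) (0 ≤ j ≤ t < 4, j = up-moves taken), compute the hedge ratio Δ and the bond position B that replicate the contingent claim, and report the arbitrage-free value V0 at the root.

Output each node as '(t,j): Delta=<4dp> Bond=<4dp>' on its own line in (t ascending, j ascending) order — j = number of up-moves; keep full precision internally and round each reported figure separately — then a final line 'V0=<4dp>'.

Under the risk-neutral measure, an up-move has probability p* = (R−d)/(u−d) = 0.9759 and values discount at R = 1.42.
Payoff layer (t=4): V(4,0)=103.3266, V(4,1)=78.0817, V(4,2)=18.4874, V(4,3)=0.0000, V(4,4)=0.0000
  t=3,j=0: stock 30.4155 → up 43.7983 (V=78.0817), down 18.5534 (V=103.3266). Price 55.4155; hedge Δ=-1.0000, bond B=85.8310.
  t=3,j=1: stock 71.8004 → up 103.3926 (V=18.4874), down 43.7983 (V=78.0817). Price 14.0306; hedge Δ=-1.0000, bond B=85.8310.
  t=3,j=2: stock 169.4961 → up 244.0743 (V=0.0000), down 103.3926 (V=18.4874). Price 0.3137; hedge Δ=-0.1314, bond B=22.5877.
  t=3,j=3: stock 400.1219 → up 576.1755 (V=0.0000), down 244.0743 (V=0.0000). Price 0.0000; hedge Δ=0.0000, bond B=0.0000.
  t=2,j=0: stock 49.8614 → up 71.8004 (V=14.0306), down 30.4155 (V=55.4155). Price 10.5830; hedge Δ=-1.0000, bond B=60.4444.
  t=2,j=1: stock 117.7056 → up 169.4961 (V=0.3137), down 71.8004 (V=14.0306). Price 0.4537; hedge Δ=-0.1404, bond B=16.9800.
  t=2,j=2: stock 277.8624 → up 400.1219 (V=0.0000), down 169.4961 (V=0.3137). Price 0.0053; hedge Δ=-0.0014, bond B=0.3833.
  t=1,j=0: stock 81.7400 → up 117.7056 (V=0.4537), down 49.8614 (V=10.5830). Price 0.4914; hedge Δ=-0.1493, bond B=12.6953.
  t=1,j=1: stock 192.9600 → up 277.8624 (V=0.0053), down 117.7056 (V=0.4537). Price 0.0114; hedge Δ=-0.0028, bond B=0.5516.
  t=0,j=0: stock 134.0000 → up 192.9600 (V=0.0114), down 81.7400 (V=0.4914). Price 0.0161; hedge Δ=-0.0043, bond B=0.5945.
Root portfolio cost Δ·134+B reproduces V0=0.0161.

(0,0): Delta=-0.0043 Bond=0.5945
(1,0): Delta=-0.1493 Bond=12.6953
(1,1): Delta=-0.0028 Bond=0.5516
(2,0): Delta=-1.0000 Bond=60.4444
(2,1): Delta=-0.1404 Bond=16.9800
(2,2): Delta=-0.0014 Bond=0.3833
(3,0): Delta=-1.0000 Bond=85.8310
(3,1): Delta=-1.0000 Bond=85.8310
(3,2): Delta=-0.1314 Bond=22.5877
(3,3): Delta=0.0000 Bond=0.0000
V0=0.0161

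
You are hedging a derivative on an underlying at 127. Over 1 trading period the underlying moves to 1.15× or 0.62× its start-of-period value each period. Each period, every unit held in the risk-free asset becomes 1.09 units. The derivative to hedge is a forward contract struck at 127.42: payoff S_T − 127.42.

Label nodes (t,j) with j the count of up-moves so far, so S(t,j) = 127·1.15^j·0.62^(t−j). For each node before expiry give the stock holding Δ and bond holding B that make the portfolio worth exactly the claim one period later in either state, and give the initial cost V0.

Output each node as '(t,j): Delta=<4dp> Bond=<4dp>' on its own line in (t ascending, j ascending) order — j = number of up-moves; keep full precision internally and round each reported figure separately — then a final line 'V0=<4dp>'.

(0,0): Delta=1.0000 Bond=-116.8991
V0=10.1009

The replicating-portfolio and risk-neutral prices coincide; use p* = (1.09−0.62)/(1.15−0.62) = 0.8868 for the latter.
Terminal values V(1,·): V(1,0)=-48.6800, V(1,1)=18.6300
  t=0,j=0: stock 127.0000 → up 146.0500 (V=18.6300), down 78.7400 (V=-48.6800). Price 10.1009; hedge Δ=1.0000, bond B=-116.8991.
The time-0 hedge costs 10.1009, which is the no-arbitrage price.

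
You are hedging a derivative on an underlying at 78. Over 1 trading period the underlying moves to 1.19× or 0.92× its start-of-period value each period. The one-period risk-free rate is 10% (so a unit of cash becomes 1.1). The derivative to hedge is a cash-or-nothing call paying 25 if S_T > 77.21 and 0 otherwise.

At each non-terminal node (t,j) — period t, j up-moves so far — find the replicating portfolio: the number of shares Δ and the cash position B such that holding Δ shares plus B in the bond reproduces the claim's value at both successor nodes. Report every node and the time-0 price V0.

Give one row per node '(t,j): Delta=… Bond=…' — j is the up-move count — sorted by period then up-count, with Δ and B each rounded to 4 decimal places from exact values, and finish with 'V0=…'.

(0,0): Delta=1.1871 Bond=-77.4411
V0=15.1515

No-arbitrage ⇒ martingale measure with p* = (R−d)/(u−d) = 0.6667.
At expiry t=1: V(1,0)=0.0000, V(1,1)=25.0000
  t=0,j=0: stock 78.0000 → up 92.8200 (V=25.0000), down 71.7600 (V=0.0000). Price 15.1515; hedge Δ=1.1871, bond B=-77.4411.
Check: Δ(0,0)·S0 + B(0,0) = 15.1515 = V0.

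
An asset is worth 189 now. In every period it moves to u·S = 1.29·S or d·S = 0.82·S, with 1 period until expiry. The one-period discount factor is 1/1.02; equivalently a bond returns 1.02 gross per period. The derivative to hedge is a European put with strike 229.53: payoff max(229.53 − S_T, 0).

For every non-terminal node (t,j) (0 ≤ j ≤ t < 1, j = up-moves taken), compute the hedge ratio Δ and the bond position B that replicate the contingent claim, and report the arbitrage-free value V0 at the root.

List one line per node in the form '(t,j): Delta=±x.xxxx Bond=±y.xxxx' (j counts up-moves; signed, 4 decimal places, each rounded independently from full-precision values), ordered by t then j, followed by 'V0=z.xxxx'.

(0,0): Delta=-0.8392 Bond=200.6039
V0=41.9869

No-arbitrage ⇒ martingale measure with p* = (R−d)/(u−d) = 0.4255.
Payoff layer (t=1): V(1,0)=74.5500, V(1,1)=0.0000
(0,0): S=189.0000. Δ = (V_up−V_dn)/(S_up−S_dn) = (0.0000−74.5500)/(243.8100−154.9800) = -0.8392. V = [p*·0.0000 + (1−p*)·74.5500]/1.02 = 41.9869. B = V − Δ·S = 200.6039.
Each (Δ,B) replicates both successor values, so the strategy is self-financing and V0 is arbitrage-free.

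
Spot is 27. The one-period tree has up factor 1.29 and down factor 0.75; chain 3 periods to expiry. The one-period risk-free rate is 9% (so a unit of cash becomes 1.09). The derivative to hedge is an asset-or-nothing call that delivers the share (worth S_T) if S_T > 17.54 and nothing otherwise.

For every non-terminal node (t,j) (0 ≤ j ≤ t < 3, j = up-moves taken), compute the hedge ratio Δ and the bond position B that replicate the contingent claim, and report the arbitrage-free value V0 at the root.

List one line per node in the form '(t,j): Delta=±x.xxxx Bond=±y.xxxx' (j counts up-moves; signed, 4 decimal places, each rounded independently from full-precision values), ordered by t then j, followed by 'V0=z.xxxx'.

(0,0): Delta=1.0902 Bond=-2.8823
(1,0): Delta=1.3539 Bond=-8.4826
(1,1): Delta=1.0000 Bond=0.0000
(2,0): Delta=2.3889 Bond=-24.9642
(2,1): Delta=1.0000 Bond=0.0000
(2,2): Delta=1.0000 Bond=0.0000
V0=26.5531

No-arbitrage ⇒ martingale measure with p* = (R−d)/(u−d) = 0.6296.
At expiry t=3: V(3,0)=0.0000, V(3,1)=19.5919, V(3,2)=33.6980, V(3,3)=57.9606
Node (2,0) S=15.1875: V=(p*·19.5919+(1−p*)·0.0000)/1.09=11.3171; Δ=(19.5919−0.0000)/(19.5919−11.3906)=2.3889; B=V−Δ·S=-24.9642
Node (2,1) S=26.1225: V=(p*·33.6980+(1−p*)·19.5919)/1.09=26.1225; Δ=(33.6980−19.5919)/(33.6980−19.5919)=1.0000; B=V−Δ·S=0.0000
Node (2,2) S=44.9307: V=(p*·57.9606+(1−p*)·33.6980)/1.09=44.9307; Δ=(57.9606−33.6980)/(57.9606−33.6980)=1.0000; B=V−Δ·S=0.0000
Node (1,0) S=20.2500: V=(p*·26.1225+(1−p*)·11.3171)/1.09=18.9349; Δ=(26.1225−11.3171)/(26.1225−15.1875)=1.3539; B=V−Δ·S=-8.4826
Node (1,1) S=34.8300: V=(p*·44.9307+(1−p*)·26.1225)/1.09=34.8300; Δ=(44.9307−26.1225)/(44.9307−26.1225)=1.0000; B=V−Δ·S=0.0000
Node (0,0) S=27.0000: V=(p*·34.8300+(1−p*)·18.9349)/1.09=26.5531; Δ=(34.8300−18.9349)/(34.8300−20.2500)=1.0902; B=V−Δ·S=-2.8823
Self-financing check: at every node Δ·S+B equals the discounted successor values.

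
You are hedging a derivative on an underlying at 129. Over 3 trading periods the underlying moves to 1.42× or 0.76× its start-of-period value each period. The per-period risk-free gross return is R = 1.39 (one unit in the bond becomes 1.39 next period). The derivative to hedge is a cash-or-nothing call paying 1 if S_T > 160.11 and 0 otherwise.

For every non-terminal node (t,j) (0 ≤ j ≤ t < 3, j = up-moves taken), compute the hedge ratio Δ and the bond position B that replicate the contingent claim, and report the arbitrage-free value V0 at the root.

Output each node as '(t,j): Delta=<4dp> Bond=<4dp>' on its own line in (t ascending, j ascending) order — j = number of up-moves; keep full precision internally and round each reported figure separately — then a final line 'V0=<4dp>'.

No-arbitrage ⇒ martingale measure with p* = (R−d)/(u−d) = 0.9545.
Terminal values V(3,·): V(3,0)=0.0000, V(3,1)=0.0000, V(3,2)=1.0000, V(3,3)=1.0000
(2,0): S=74.5104. Δ = (V_up−V_dn)/(S_up−S_dn) = (0.0000−0.0000)/(105.8048−56.6279) = 0.0000. V = [p*·0.0000 + (1−p*)·0.0000]/1.39 = 0.0000. B = V − Δ·S = 0.0000.
(2,1): S=139.2168. Δ = (V_up−V_dn)/(S_up−S_dn) = (1.0000−0.0000)/(197.6879−105.8048) = 0.0109. V = [p*·1.0000 + (1−p*)·0.0000]/1.39 = 0.6867. B = V − Δ·S = -0.8284.
(2,2): S=260.1156. Δ = (V_up−V_dn)/(S_up−S_dn) = (1.0000−1.0000)/(369.3642−197.6879) = 0.0000. V = [p*·1.0000 + (1−p*)·1.0000]/1.39 = 0.7194. B = V − Δ·S = 0.7194.
(1,0): S=98.0400. Δ = (V_up−V_dn)/(S_up−S_dn) = (0.6867−0.0000)/(139.2168−74.5104) = 0.0106. V = [p*·0.6867 + (1−p*)·0.0000]/1.39 = 0.4716. B = V − Δ·S = -0.5689.
(1,1): S=183.1800. Δ = (V_up−V_dn)/(S_up−S_dn) = (0.7194−0.6867)/(260.1156−139.2168) = 0.0003. V = [p*·0.7194 + (1−p*)·0.6867]/1.39 = 0.5165. B = V − Δ·S = 0.4670.
(0,0): S=129.0000. Δ = (V_up−V_dn)/(S_up−S_dn) = (0.5165−0.4716)/(183.1800−98.0400) = 0.0005. V = [p*·0.5165 + (1−p*)·0.4716]/1.39 = 0.3701. B = V − Δ·S = 0.3021.
Check: Δ(0,0)·S0 + B(0,0) = 0.3701 = V0.

(0,0): Delta=0.0005 Bond=0.3021
(1,0): Delta=0.0106 Bond=-0.5689
(1,1): Delta=0.0003 Bond=0.4670
(2,0): Delta=0.0000 Bond=0.0000
(2,1): Delta=0.0109 Bond=-0.8284
(2,2): Delta=0.0000 Bond=0.7194
V0=0.3701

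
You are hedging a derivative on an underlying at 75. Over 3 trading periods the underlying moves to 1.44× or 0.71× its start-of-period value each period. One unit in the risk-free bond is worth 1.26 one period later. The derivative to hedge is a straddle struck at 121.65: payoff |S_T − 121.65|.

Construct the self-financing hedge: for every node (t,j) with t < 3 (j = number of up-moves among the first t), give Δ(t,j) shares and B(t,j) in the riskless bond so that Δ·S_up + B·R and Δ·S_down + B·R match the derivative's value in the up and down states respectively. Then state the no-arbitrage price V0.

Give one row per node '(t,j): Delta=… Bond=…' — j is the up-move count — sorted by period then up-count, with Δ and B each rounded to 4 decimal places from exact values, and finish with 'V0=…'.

(0,0): Delta=0.3361 Bond=4.3454
(1,0): Delta=-1.0000 Bond=76.6251
(1,1): Delta=0.5518 Bond=-17.8103
(2,0): Delta=-1.0000 Bond=96.5476
(2,1): Delta=-1.0000 Bond=96.5476
(2,2): Delta=0.8022 Bond=-61.3827
V0=29.5565

The replicating-portfolio and risk-neutral prices coincide; use p* = (1.26−0.71)/(1.44−0.71) = 0.7534 for the latter.
Payoff layer (t=3): V(3,0)=94.8067, V(3,1)=67.2072, V(3,2)=11.2308, V(3,3)=102.2988
  t=2,j=0: stock 37.8075 → up 54.4428 (V=67.2072), down 26.8433 (V=94.8067). Price 58.7401; hedge Δ=-1.0000, bond B=96.5476.
  t=2,j=1: stock 76.6800 → up 110.4192 (V=11.2308), down 54.4428 (V=67.2072). Price 19.8676; hedge Δ=-1.0000, bond B=96.5476.
  t=2,j=2: stock 155.5200 → up 223.9488 (V=102.2988), down 110.4192 (V=11.2308). Price 63.3680; hedge Δ=0.8022, bond B=-61.3827.
  t=1,j=0: stock 53.2500 → up 76.6800 (V=19.8676), down 37.8075 (V=58.7401). Price 23.3751; hedge Δ=-1.0000, bond B=76.6251.
  t=1,j=1: stock 108.0000 → up 155.5200 (V=63.3680), down 76.6800 (V=19.8676). Price 41.7793; hedge Δ=0.5518, bond B=-17.8103.
  t=0,j=0: stock 75.0000 → up 108.0000 (V=41.7793), down 53.2500 (V=23.3751). Price 29.5565; hedge Δ=0.3361, bond B=4.3454.
Root portfolio cost Δ·75+B reproduces V0=29.5565.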